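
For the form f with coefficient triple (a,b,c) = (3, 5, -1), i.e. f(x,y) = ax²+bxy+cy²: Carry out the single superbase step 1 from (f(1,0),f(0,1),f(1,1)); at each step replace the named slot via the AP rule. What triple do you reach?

start (3,-1,7) = (f(1,0),f(0,1),f(1,1))
replace slot 1: 2·((-1)+7) − 3 = 9 → (9,-1,7)

9,-1,7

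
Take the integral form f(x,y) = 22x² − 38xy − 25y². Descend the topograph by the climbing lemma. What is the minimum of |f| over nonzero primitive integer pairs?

descent: ρ → (-25,38,22)  [lands on river]
river: ρ → (22,50,-13)
river: ρ → (-13,54,14)
river: ρ → (14,58,-5)
river: ρ → (-5,52,47)
river: ρ → (47,42,-10)
river: ρ → (-10,58,7)
river: ρ → (7,54,-26)
river: ρ → (-26,50,11)
river: ρ → (11,60,-1)
river: ρ → (-1,60,11)
river: ρ → (11,50,-26)
river: ρ → (-26,54,7)
river: ρ → (7,58,-10)
river: ρ → (-10,42,47)
river: ρ → (47,52,-5)
river: ρ → (-5,58,14)
river: ρ → (14,54,-13)
river: ρ → (-13,50,22)
river: ρ → (22,38,-25)
river: ρ → (-25,12,35)
river: ρ → (35,58,-2)
river: ρ → (-2,58,35)
river: ρ → (35,12,-25)
closes: descent 1, river 24
min |a| on river = 1

1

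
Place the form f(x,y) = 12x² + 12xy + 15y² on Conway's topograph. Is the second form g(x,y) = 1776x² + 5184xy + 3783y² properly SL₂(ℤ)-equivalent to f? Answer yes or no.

D₁ = -576, D₂ = -576
f: reduced (well bottom): (12,12,15) with a≤c, −a<b≤a
g: translate: b→1632 (≡5184 mod 3552), so (1776,5184,3783)→(1776,1632,375)
g: flip: (1776,1632,375)→(375,-1632,1776)
g: translate: b→-132 (≡-1632 mod 750), so (375,-1632,1776)→(375,-132,12)
g: flip: (375,-132,12)→(12,132,375)
g: translate: b→12 (≡132 mod 24), so (12,132,375)→(12,12,15)
g: reduced (well bottom): (12,12,15) with a≤c, −a<b≤a
reduced forms (12, 12, 15) vs (12, 12, 15) ⇒ equivalent

yes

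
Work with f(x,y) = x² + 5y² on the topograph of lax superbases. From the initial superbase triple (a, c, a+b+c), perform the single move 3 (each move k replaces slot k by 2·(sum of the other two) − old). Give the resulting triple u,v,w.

start (1,5,6) = (f(1,0),f(0,1),f(1,1))
replace slot 3: 2·(1+5) − 6 = 6 → (1,5,6)

1,5,6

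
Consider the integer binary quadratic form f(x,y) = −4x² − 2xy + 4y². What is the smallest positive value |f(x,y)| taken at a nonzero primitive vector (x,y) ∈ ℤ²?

descent: ρ → (4,2,-4)  [lands on river]
river: ρ → (-4,6,2)
river: ρ → (2,6,-4)
river: ρ → (-4,2,4)
river: ρ → (4,6,-2)
river: ρ → (-2,6,4)
closes: descent 1, river 6
min |a| on river = 2

2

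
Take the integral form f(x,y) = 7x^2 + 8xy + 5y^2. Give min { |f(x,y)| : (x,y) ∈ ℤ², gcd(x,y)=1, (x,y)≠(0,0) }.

translate: b→-6 (≡8 mod 14), so (7,8,5)→(7,-6,4)
flip: (7,-6,4)→(4,6,7)
translate: b→-2 (≡6 mod 8), so (4,6,7)→(4,-2,5)
reduced (well bottom): (4,-2,5) with a≤c, −a<b≤a
well minimum = a = 4

4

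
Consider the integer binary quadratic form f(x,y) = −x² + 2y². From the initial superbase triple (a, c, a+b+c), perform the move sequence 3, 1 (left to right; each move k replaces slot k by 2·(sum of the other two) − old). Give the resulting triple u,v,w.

start (-1,2,1) = (f(1,0),f(0,1),f(1,1))
replace slot 3: 2·((-1)+2) − 1 = 1 → (-1,2,1)
replace slot 1: 2·(2+1) − (-1) = 7 → (7,2,1)

7,2,1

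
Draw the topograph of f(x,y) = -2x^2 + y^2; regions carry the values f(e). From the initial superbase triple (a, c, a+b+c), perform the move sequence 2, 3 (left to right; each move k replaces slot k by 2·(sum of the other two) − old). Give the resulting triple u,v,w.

start (-2,1,-1) = (f(1,0),f(0,1),f(1,1))
replace slot 2: 2·((-2)+(-1)) − 1 = -7 → (-2,-7,-1)
replace slot 3: 2·((-2)+(-7)) − (-1) = -17 → (-2,-7,-17)

-2,-7,-17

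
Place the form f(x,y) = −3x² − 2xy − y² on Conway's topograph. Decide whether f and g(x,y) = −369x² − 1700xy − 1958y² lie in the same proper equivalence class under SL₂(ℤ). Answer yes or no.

D₁ = -8, D₂ = -8
f is negative-definite; reduce −f:
−f: flip: (3,2,1)→(1,-2,3)
−f: translate: b→0 (≡-2 mod 2), so (1,-2,3)→(1,0,2)
−f: reduced (well bottom): (1,0,2) with a≤c, −a<b≤a
flip sign back: reduced form of f is (-1,0,-2)
g is negative-definite; reduce −g:
−g: translate: b→224 (≡1700 mod 738), so (369,1700,1958)→(369,224,34)
−g: flip: (369,224,34)→(34,-224,369)
−g: translate: b→-20 (≡-224 mod 68), so (34,-224,369)→(34,-20,3)
−g: flip: (34,-20,3)→(3,20,34)
−g: translate: b→2 (≡20 mod 6), so (3,20,34)→(3,2,1)
−g: flip: (3,2,1)→(1,-2,3)
−g: translate: b→0 (≡-2 mod 2), so (1,-2,3)→(1,0,2)
−g: reduced (well bottom): (1,0,2) with a≤c, −a<b≤a
flip sign back: reduced form of g is (-1,0,-2)
reduced forms (-1, 0, -2) vs (-1, 0, -2) ⇒ equivalent

yes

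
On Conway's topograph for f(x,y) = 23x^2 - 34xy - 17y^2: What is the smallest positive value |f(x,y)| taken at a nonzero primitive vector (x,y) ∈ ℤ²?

descent: ρ → (-17,34,23)  [lands on river]
river: ρ → (23,12,-28)
river: ρ → (-28,44,7)
river: ρ → (7,40,-40)
river: ρ → (-40,40,7)
river: ρ → (7,44,-28)
river: ρ → (-28,12,23)
river: ρ → (23,34,-17)
closes: descent 1, river 8
min |a| on river = 7

7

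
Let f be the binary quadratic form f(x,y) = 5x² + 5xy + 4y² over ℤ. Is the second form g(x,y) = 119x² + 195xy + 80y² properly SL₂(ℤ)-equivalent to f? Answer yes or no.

D₁ = -55, D₂ = -55
f: flip: (5,5,4)→(4,-5,5)
f: translate: b→3 (≡-5 mod 8), so (4,-5,5)→(4,3,4)
f: reduced (well bottom): (4,3,4) with a≤c, −a<b≤a
g: translate: b→-43 (≡195 mod 238), so (119,195,80)→(119,-43,4)
g: flip: (119,-43,4)→(4,43,119)
g: translate: b→3 (≡43 mod 8), so (4,43,119)→(4,3,4)
g: reduced (well bottom): (4,3,4) with a≤c, −a<b≤a
reduced forms (4, 3, 4) vs (4, 3, 4) ⇒ equivalent

yes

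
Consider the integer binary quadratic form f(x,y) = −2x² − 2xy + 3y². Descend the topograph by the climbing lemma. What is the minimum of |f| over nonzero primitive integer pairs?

descent: ρ → (3,2,-2)  [lands on river]
river: ρ → (-2,2,3)
river: ρ → (3,4,-1)
river: ρ → (-1,4,3)
closes: descent 1, river 4
min |a| on river = 1

1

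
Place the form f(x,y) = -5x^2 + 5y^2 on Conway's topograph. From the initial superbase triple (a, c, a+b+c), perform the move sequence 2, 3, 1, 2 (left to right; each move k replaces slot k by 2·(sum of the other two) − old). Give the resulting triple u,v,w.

start (-5,5,0) = (f(1,0),f(0,1),f(1,1))
replace slot 2: 2·((-5)+0) − 5 = -15 → (-5,-15,0)
replace slot 3: 2·((-5)+(-15)) − 0 = -40 → (-5,-15,-40)
replace slot 1: 2·((-15)+(-40)) − (-5) = -105 → (-105,-15,-40)
replace slot 2: 2·((-105)+(-40)) − (-15) = -275 → (-105,-275,-40)

-105,-275,-40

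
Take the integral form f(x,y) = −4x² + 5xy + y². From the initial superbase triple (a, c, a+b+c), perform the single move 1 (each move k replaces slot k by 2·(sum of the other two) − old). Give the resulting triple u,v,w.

start (-4,1,2) = (f(1,0),f(0,1),f(1,1))
replace slot 1: 2·(1+2) − (-4) = 10 → (10,1,2)

10,1,2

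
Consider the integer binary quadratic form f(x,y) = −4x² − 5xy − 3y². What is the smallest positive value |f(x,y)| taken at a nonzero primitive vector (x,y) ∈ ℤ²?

translate: b→-3 (≡5 mod 8), so (4,5,3)→(4,-3,2)
flip: (4,-3,2)→(2,3,4)
translate: b→-1 (≡3 mod 4), so (2,3,4)→(2,-1,3)
reduced (well bottom): (2,-1,3) with a≤c, −a<b≤a
well minimum |f| = |-2| = 2 (negative-definite)

2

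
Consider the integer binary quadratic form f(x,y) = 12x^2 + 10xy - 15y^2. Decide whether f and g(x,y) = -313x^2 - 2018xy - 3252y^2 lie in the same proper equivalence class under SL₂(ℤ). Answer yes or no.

D₁ = 820, D₂ = 820
river cycle of f (length 12): (-15, 20, 7), (7, 22, -12), (-12, 26, 3), (3, 28, -3), (-3, 26, 12), (12, 22, -7), (-7, 20, 15), (15, 10, -12), (-12, 14, 13), (13, 12, -13), … (2 more)
river cycle of g (length 12): (-15, 20, 7), (7, 22, -12), (-12, 26, 3), (3, 28, -3), (-3, 26, 12), (12, 22, -7), (-7, 20, 15), (15, 10, -12), (-12, 14, 13), (13, 12, -13), … (2 more)
cycles coincide ⇒ equivalent

yes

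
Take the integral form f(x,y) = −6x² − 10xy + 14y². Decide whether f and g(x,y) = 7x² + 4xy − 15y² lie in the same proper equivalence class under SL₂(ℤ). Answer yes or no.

D₁ = 436, D₂ = 436
river cycle of f (length 14): (14, 10, -6), (-6, 14, 10), (10, 6, -10), (-10, 14, 6), (6, 10, -14), (-14, 18, 2), (2, 18, -14), (-14, 10, 6), (6, 14, -10), (-10, 6, 10), … (4 more)
river cycle of g (length 30): (7, 18, -4), (-4, 14, 15), (15, 16, -3), (-3, 20, 3), (3, 16, -15), (-15, 14, 4), (4, 18, -7), (-7, 10, 12), (12, 14, -5), (-5, 16, 9), … (20 more)
cycles differ ⇒ inequivalent

no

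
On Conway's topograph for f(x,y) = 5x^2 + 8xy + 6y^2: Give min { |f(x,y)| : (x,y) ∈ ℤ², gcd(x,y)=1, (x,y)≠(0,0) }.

translate: b→-2 (≡8 mod 10), so (5,8,6)→(5,-2,3)
flip: (5,-2,3)→(3,2,5)
reduced (well bottom): (3,2,5) with a≤c, −a<b≤a
well minimum = a = 3

3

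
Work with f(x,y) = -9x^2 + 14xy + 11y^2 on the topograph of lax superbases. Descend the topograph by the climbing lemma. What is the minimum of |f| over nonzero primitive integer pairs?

river: ρ → (11,8,-12)
river: ρ → (-12,16,7)
river: ρ → (7,12,-16)
river: ρ → (-16,20,3)
river: ρ → (3,22,-9)
river: ρ → (-9,14,11)
closes: descent 0, river 6
min |a| on river = 3

3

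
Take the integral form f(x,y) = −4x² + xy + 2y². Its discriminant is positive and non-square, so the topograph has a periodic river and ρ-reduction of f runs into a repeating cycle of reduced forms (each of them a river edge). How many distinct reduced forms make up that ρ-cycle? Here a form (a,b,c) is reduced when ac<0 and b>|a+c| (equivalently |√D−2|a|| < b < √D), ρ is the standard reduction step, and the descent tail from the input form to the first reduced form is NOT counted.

D = 33, ⌊√D⌋ = 5
descent: ρ → (2,3,-3)  [lands on river]
river: ρ → (-3,3,2)
river: ρ → (2,5,-1)
river: ρ → (-1,5,2)
ρ-cycle length = 4 (tail of 1 descent step not counted)

4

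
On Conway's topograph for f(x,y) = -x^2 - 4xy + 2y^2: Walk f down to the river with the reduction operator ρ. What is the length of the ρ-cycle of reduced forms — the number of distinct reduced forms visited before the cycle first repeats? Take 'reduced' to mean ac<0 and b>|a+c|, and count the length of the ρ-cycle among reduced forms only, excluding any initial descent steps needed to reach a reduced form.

D = 24, ⌊√D⌋ = 4
descent: ρ → (2,4,-1)  [lands on river]
river: ρ → (-1,4,2)
ρ-cycle length = 2 (tail of 1 descent step not counted)

2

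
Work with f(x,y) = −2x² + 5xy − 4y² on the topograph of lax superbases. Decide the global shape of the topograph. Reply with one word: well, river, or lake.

D = b²−4ac = 5² − 4·(-2)·(-4) = -7
D < 0 ⇒ definite ⇒ every region one sign ⇒ single well

well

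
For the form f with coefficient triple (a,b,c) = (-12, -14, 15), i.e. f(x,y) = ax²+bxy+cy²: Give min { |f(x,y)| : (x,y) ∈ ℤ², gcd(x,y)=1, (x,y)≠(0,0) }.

descent: ρ → (15,14,-12)  [lands on river]
river: ρ → (-12,10,17)
river: ρ → (17,24,-5)
river: ρ → (-5,26,12)
river: ρ → (12,22,-9)
river: ρ → (-9,14,20)
river: ρ → (20,26,-3)
river: ρ → (-3,28,11)
river: ρ → (11,16,-15)
river: ρ → (-15,14,12)
river: ρ → (12,10,-17)
river: ρ → (-17,24,5)
river: ρ → (5,26,-12)
river: ρ → (-12,22,9)
river: ρ → (9,14,-20)
river: ρ → (-20,26,3)
river: ρ → (3,28,-11)
river: ρ → (-11,16,15)
closes: descent 1, river 18
min |a| on river = 3

3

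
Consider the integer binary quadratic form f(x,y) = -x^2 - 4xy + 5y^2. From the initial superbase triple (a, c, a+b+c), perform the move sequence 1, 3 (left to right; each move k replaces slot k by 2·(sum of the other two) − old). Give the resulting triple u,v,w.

start (-1,5,0) = (f(1,0),f(0,1),f(1,1))
replace slot 1: 2·(5+0) − (-1) = 11 → (11,5,0)
replace slot 3: 2·(11+5) − 0 = 32 → (11,5,32)

11,5,32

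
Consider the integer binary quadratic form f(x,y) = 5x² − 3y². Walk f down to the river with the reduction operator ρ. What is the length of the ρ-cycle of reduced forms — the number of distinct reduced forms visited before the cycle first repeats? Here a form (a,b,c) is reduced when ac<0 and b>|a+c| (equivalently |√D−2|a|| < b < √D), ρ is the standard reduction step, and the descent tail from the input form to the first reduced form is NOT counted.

D = 60, ⌊√D⌋ = 7
descent: ρ → (-3,6,2)  [lands on river]
river: ρ → (2,6,-3)
ρ-cycle length = 2 (tail of 1 descent step not counted)

2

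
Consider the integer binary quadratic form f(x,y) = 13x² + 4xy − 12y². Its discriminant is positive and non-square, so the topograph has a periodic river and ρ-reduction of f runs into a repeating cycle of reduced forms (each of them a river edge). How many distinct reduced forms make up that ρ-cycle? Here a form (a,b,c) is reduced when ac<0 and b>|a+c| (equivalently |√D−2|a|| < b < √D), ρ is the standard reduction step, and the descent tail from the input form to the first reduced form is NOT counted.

D = 640, ⌊√D⌋ = 25
river: ρ → (-12,20,5)
river: ρ → (5,20,-12)
river: ρ → (-12,4,13)
river: ρ → (13,22,-3)
river: ρ → (-3,20,20)
river: ρ → (20,20,-3)
river: ρ → (-3,22,13)
river: ρ → (13,4,-12)
ρ-cycle length = 8 (tail of 0 descent steps not counted)

8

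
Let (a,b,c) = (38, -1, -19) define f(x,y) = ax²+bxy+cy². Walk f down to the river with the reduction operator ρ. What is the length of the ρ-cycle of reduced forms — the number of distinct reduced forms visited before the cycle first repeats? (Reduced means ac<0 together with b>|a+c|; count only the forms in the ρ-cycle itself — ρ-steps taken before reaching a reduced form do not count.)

D = 2889, ⌊√D⌋ = 53
descent: ρ → (-19,39,18)  [lands on river]
river: ρ → (18,33,-25)
river: ρ → (-25,17,26)
river: ρ → (26,35,-16)
river: ρ → (-16,29,32)
river: ρ → (32,35,-13)
river: ρ → (-13,43,20)
river: ρ → (20,37,-19)
ρ-cycle length = 8 (tail of 1 descent step not counted)

8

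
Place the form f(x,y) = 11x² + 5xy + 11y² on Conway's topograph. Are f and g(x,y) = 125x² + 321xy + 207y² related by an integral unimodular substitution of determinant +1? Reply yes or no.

D₁ = -459, D₂ = -459
f: reduced (well bottom): (11,5,11) with a≤c, −a<b≤a
g: translate: b→71 (≡321 mod 250), so (125,321,207)→(125,71,11)
g: flip: (125,71,11)→(11,-71,125)
g: translate: b→-5 (≡-71 mod 22), so (11,-71,125)→(11,-5,11)
g: flip: (11,-5,11)→(11,5,11)
g: reduced (well bottom): (11,5,11) with a≤c, −a<b≤a
reduced forms (11, 5, 11) vs (11, 5, 11) ⇒ equivalent

yes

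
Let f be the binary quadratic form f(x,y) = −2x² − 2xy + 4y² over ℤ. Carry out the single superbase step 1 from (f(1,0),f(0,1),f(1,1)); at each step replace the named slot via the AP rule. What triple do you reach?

start (-2,4,0) = (f(1,0),f(0,1),f(1,1))
replace slot 1: 2·(4+0) − (-2) = 10 → (10,4,0)

10,4,0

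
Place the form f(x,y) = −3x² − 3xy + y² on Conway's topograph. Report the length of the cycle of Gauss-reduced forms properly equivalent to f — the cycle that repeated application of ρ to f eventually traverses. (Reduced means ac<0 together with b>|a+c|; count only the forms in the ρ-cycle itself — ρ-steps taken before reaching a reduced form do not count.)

D = 21, ⌊√D⌋ = 4
descent: ρ → (1,3,-3)  [lands on river]
river: ρ → (-3,3,1)
ρ-cycle length = 2 (tail of 1 descent step not counted)

2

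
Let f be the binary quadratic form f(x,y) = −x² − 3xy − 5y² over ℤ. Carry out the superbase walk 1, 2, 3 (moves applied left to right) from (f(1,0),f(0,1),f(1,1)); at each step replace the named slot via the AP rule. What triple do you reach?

start (-1,-5,-9) = (f(1,0),f(0,1),f(1,1))
replace slot 1: 2·((-5)+(-9)) − (-1) = -27 → (-27,-5,-9)
replace slot 2: 2·((-27)+(-9)) − (-5) = -67 → (-27,-67,-9)
replace slot 3: 2·((-27)+(-67)) − (-9) = -179 → (-27,-67,-179)

-27,-67,-179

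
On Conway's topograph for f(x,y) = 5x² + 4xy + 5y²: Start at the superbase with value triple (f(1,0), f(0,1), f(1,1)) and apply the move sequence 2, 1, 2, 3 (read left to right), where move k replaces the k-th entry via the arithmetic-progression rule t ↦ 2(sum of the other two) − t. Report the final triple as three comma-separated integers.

start (5,5,14) = (f(1,0),f(0,1),f(1,1))
replace slot 2: 2·(5+14) − 5 = 33 → (5,33,14)
replace slot 1: 2·(33+14) − 5 = 89 → (89,33,14)
replace slot 2: 2·(89+14) − 33 = 173 → (89,173,14)
replace slot 3: 2·(89+173) − 14 = 510 → (89,173,510)

89,173,510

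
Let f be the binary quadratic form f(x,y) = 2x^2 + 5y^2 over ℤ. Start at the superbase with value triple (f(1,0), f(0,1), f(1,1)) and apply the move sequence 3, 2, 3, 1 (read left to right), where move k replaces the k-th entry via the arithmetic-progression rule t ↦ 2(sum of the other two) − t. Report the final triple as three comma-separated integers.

start (2,5,7) = (f(1,0),f(0,1),f(1,1))
replace slot 3: 2·(2+5) − 7 = 7 → (2,5,7)
replace slot 2: 2·(2+7) − 5 = 13 → (2,13,7)
replace slot 3: 2·(2+13) − 7 = 23 → (2,13,23)
replace slot 1: 2·(13+23) − 2 = 70 → (70,13,23)

70,13,23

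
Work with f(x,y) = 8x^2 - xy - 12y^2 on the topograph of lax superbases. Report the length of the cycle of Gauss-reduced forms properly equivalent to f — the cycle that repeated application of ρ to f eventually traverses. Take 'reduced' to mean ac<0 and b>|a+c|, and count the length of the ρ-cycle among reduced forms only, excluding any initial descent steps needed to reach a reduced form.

D = 385, ⌊√D⌋ = 19
descent: ρ → (-12,1,8)
descent: ρ → (8,15,-5)  [lands on river]
river: ρ → (-5,15,8)
river: ρ → (8,17,-3)
river: ρ → (-3,19,2)
river: ρ → (2,17,-12)
river: ρ → (-12,7,7)
river: ρ → (7,7,-12)
river: ρ → (-12,17,2)
river: ρ → (2,19,-3)
river: ρ → (-3,17,8)
ρ-cycle length = 10 (tail of 2 descent steps not counted)

10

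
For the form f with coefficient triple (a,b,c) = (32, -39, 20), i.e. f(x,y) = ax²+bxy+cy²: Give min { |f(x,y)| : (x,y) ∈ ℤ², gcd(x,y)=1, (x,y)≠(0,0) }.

translate: b→25 (≡-39 mod 64), so (32,-39,20)→(32,25,13)
flip: (32,25,13)→(13,-25,32)
translate: b→1 (≡-25 mod 26), so (13,-25,32)→(13,1,20)
reduced (well bottom): (13,1,20) with a≤c, −a<b≤a
well minimum = a = 13

13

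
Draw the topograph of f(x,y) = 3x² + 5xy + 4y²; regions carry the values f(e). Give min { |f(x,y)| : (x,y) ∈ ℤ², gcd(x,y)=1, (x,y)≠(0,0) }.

translate: b→-1 (≡5 mod 6), so (3,5,4)→(3,-1,2)
flip: (3,-1,2)→(2,1,3)
reduced (well bottom): (2,1,3) with a≤c, −a<b≤a
well minimum = a = 2

2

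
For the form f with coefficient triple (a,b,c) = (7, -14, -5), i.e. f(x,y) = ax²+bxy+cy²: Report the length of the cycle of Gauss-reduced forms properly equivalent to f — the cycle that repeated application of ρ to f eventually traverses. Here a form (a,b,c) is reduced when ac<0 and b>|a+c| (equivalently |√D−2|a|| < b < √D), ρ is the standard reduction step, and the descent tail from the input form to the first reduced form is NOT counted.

D = 336, ⌊√D⌋ = 18
descent: ρ → (-5,14,7)  [lands on river]
river: ρ → (7,14,-5)
river: ρ → (-5,16,4)
river: ρ → (4,16,-5)
ρ-cycle length = 4 (tail of 1 descent step not counted)

4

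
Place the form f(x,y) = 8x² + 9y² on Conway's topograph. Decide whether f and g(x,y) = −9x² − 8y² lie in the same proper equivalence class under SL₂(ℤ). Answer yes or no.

D₁ = -288, D₂ = -288
f: reduced (well bottom): (8,0,9) with a≤c, −a<b≤a
g is negative-definite; reduce −g:
−g: flip: (9,0,8)→(8,0,9)
−g: reduced (well bottom): (8,0,9) with a≤c, −a<b≤a
flip sign back: reduced form of g is (-8,0,-9)
reduced forms (8, 0, 9) vs (-8, 0, -9) ⇒ inequivalent

no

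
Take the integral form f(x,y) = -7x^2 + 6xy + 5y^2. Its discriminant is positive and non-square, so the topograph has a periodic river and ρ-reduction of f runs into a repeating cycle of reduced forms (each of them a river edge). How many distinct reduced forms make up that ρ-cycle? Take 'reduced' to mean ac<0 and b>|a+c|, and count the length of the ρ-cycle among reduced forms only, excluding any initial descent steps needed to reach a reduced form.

D = 176, ⌊√D⌋ = 13
river: ρ → (5,4,-8)
river: ρ → (-8,12,1)
river: ρ → (1,12,-8)
river: ρ → (-8,4,5)
river: ρ → (5,6,-7)
river: ρ → (-7,8,4)
river: ρ → (4,8,-7)
river: ρ → (-7,6,5)
ρ-cycle length = 8 (tail of 0 descent steps not counted)

8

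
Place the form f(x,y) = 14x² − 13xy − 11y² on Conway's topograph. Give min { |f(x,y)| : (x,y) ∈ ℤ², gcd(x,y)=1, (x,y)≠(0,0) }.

descent: ρ → (-11,13,14)  [lands on river]
river: ρ → (14,15,-10)
river: ρ → (-10,25,4)
river: ρ → (4,23,-16)
river: ρ → (-16,9,11)
river: ρ → (11,13,-14)
river: ρ → (-14,15,10)
river: ρ → (10,25,-4)
river: ρ → (-4,23,16)
river: ρ → (16,9,-11)
closes: descent 1, river 10
min |a| on river = 4

4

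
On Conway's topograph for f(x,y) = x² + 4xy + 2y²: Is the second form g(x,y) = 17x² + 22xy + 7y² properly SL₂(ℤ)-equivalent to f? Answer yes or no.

D₁ = 8, D₂ = 8
river cycle of f (length 2): (-1, 2, 1), (1, 2, -1)
river cycle of g (length 2): (1, 2, -1), (-1, 2, 1)
cycles coincide ⇒ equivalent

yes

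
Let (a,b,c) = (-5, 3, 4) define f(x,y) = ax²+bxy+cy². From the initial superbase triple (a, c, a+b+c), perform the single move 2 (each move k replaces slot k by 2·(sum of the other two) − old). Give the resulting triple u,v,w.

start (-5,4,2) = (f(1,0),f(0,1),f(1,1))
replace slot 2: 2·((-5)+2) − 4 = -10 → (-5,-10,2)

-5,-10,2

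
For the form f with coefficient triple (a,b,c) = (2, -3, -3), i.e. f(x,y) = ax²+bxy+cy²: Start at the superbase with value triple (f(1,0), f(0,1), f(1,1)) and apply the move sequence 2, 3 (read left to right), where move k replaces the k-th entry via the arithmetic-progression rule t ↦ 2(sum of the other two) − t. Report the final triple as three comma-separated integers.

start (2,-3,-4) = (f(1,0),f(0,1),f(1,1))
replace slot 2: 2·(2+(-4)) − (-3) = -1 → (2,-1,-4)
replace slot 3: 2·(2+(-1)) − (-4) = 6 → (2,-1,6)

2,-1,6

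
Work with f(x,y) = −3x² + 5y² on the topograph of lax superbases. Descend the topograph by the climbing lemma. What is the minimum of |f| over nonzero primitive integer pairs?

descent: ρ → (5,0,-3)
descent: ρ → (-3,6,2)  [lands on river]
river: ρ → (2,6,-3)
closes: descent 2, river 2
min |a| on river = 2

2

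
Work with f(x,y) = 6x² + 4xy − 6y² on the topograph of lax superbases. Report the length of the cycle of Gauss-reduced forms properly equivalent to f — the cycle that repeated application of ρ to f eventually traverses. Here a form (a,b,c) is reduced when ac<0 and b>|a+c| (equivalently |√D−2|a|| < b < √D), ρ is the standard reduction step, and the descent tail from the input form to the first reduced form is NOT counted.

D = 160, ⌊√D⌋ = 12
river: ρ → (-6,8,4)
river: ρ → (4,8,-6)
river: ρ → (-6,4,6)
river: ρ → (6,8,-4)
river: ρ → (-4,8,6)
river: ρ → (6,4,-6)
ρ-cycle length = 6 (tail of 0 descent steps not counted)

6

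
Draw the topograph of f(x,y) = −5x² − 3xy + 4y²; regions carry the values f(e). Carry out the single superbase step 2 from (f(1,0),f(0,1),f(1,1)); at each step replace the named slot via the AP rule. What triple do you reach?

start (-5,4,-4) = (f(1,0),f(0,1),f(1,1))
replace slot 2: 2·((-5)+(-4)) − 4 = -22 → (-5,-22,-4)

-5,-22,-4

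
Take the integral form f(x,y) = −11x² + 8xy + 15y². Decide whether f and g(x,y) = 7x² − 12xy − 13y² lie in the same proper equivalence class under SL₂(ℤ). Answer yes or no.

D₁ = 724, D₂ = 508
discriminants differ ⇒ not SL₂(ℤ)-equivalent

no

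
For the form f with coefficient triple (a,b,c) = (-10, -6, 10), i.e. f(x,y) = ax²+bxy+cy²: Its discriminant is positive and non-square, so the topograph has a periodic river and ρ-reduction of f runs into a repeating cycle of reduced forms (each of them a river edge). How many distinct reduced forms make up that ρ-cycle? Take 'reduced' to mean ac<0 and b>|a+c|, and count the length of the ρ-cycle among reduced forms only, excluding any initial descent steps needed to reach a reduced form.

D = 436, ⌊√D⌋ = 20
descent: ρ → (10,6,-10)  [lands on river]
river: ρ → (-10,14,6)
river: ρ → (6,10,-14)
river: ρ → (-14,18,2)
river: ρ → (2,18,-14)
river: ρ → (-14,10,6)
river: ρ → (6,14,-10)
river: ρ → (-10,6,10)
river: ρ → (10,14,-6)
river: ρ → (-6,10,14)
river: ρ → (14,18,-2)
river: ρ → (-2,18,14)
river: ρ → (14,10,-6)
river: ρ → (-6,14,10)
ρ-cycle length = 14 (tail of 1 descent step not counted)

14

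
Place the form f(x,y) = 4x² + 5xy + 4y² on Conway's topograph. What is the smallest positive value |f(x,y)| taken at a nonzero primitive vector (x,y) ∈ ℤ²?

translate: b→-3 (≡5 mod 8), so (4,5,4)→(4,-3,3)
flip: (4,-3,3)→(3,3,4)
reduced (well bottom): (3,3,4) with a≤c, −a<b≤a
well minimum = a = 3

3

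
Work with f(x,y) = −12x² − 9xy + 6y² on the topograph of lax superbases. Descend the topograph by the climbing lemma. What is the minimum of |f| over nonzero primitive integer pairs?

descent: ρ → (6,9,-12)  [lands on river]
river: ρ → (-12,15,3)
river: ρ → (3,15,-12)
river: ρ → (-12,9,6)
river: ρ → (6,15,-6)
river: ρ → (-6,9,12)
river: ρ → (12,15,-3)
river: ρ → (-3,15,12)
river: ρ → (12,9,-6)
river: ρ → (-6,15,6)
closes: descent 1, river 10
min |a| on river = 3

3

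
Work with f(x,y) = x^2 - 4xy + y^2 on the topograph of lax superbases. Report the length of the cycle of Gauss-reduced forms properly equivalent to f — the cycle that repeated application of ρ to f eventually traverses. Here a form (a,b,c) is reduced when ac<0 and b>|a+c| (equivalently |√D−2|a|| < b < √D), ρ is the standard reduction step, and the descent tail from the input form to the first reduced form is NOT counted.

D = 12, ⌊√D⌋ = 3
descent: ρ → (1,2,-2)  [lands on river]
river: ρ → (-2,2,1)
ρ-cycle length = 2 (tail of 1 descent step not counted)

2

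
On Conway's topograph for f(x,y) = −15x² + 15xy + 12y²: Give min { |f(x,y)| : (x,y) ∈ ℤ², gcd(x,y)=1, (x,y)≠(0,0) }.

river: ρ → (12,9,-18)
river: ρ → (-18,27,3)
river: ρ → (3,27,-18)
river: ρ → (-18,9,12)
river: ρ → (12,15,-15)
river: ρ → (-15,15,12)
closes: descent 0, river 6
min |a| on river = 3

3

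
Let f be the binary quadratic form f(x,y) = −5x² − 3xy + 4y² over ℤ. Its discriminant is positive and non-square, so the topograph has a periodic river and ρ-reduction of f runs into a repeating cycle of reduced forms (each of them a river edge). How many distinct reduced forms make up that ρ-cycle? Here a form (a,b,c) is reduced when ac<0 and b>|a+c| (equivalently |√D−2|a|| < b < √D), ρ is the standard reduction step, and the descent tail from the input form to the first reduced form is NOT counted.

D = 89, ⌊√D⌋ = 9
descent: ρ → (4,3,-5)  [lands on river]
river: ρ → (-5,7,2)
river: ρ → (2,9,-1)
river: ρ → (-1,9,2)
river: ρ → (2,7,-5)
river: ρ → (-5,3,4)
river: ρ → (4,5,-4)
river: ρ → (-4,3,5)
river: ρ → (5,7,-2)
river: ρ → (-2,9,1)
river: ρ → (1,9,-2)
river: ρ → (-2,7,5)
river: ρ → (5,3,-4)
river: ρ → (-4,5,4)
ρ-cycle length = 14 (tail of 1 descent step not counted)

14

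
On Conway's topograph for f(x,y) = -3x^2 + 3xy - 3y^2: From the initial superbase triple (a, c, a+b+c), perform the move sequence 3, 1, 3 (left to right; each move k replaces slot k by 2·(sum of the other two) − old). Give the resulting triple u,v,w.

start (-3,-3,-3) = (f(1,0),f(0,1),f(1,1))
replace slot 3: 2·((-3)+(-3)) − (-3) = -9 → (-3,-3,-9)
replace slot 1: 2·((-3)+(-9)) − (-3) = -21 → (-21,-3,-9)
replace slot 3: 2·((-21)+(-3)) − (-9) = -39 → (-21,-3,-39)

-21,-3,-39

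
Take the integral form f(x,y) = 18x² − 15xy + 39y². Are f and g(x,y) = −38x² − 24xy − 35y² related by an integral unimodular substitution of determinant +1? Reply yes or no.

D₁ = -2583, D₂ = -4744
discriminants differ ⇒ not SL₂(ℤ)-equivalent

no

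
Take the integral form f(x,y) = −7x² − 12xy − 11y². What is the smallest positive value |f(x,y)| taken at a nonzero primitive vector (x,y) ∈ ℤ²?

translate: b→-2 (≡12 mod 14), so (7,12,11)→(7,-2,6)
flip: (7,-2,6)→(6,2,7)
reduced (well bottom): (6,2,7) with a≤c, −a<b≤a
well minimum |f| = |-6| = 6 (negative-definite)

6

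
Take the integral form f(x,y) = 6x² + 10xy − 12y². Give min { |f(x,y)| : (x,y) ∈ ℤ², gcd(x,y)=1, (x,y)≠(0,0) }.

river: ρ → (-12,14,4)
river: ρ → (4,18,-4)
river: ρ → (-4,14,12)
river: ρ → (12,10,-6)
river: ρ → (-6,14,8)
river: ρ → (8,18,-2)
river: ρ → (-2,18,8)
river: ρ → (8,14,-6)
river: ρ → (-6,10,12)
river: ρ → (12,14,-4)
river: ρ → (-4,18,4)
river: ρ → (4,14,-12)
river: ρ → (-12,10,6)
river: ρ → (6,14,-8)
river: ρ → (-8,18,2)
river: ρ → (2,18,-8)
river: ρ → (-8,14,6)
river: ρ → (6,10,-12)
closes: descent 0, river 18
min |a| on river = 2

2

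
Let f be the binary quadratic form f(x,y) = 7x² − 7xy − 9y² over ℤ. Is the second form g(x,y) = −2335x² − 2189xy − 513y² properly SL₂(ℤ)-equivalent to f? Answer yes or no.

D₁ = 301, D₂ = 301
river cycle of f (length 10): (-9, 7, 7), (7, 7, -9), (-9, 11, 5), (5, 9, -11), (-11, 13, 3), (3, 17, -1), (-1, 17, 3), (3, 13, -11), (-11, 9, 5), (5, 11, -9)
river cycle of g (length 10): (-9, 7, 7), (7, 7, -9), (-9, 11, 5), (5, 9, -11), (-11, 13, 3), (3, 17, -1), (-1, 17, 3), (3, 13, -11), (-11, 9, 5), (5, 11, -9)
cycles coincide ⇒ equivalent

yes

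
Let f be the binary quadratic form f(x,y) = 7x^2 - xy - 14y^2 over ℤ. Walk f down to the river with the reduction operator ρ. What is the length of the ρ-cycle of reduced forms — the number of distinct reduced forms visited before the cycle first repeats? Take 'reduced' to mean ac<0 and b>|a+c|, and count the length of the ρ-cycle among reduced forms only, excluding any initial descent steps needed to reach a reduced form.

D = 393, ⌊√D⌋ = 19
descent: ρ → (-14,1,7)
descent: ρ → (7,13,-8)  [lands on river]
river: ρ → (-8,19,1)
river: ρ → (1,19,-8)
river: ρ → (-8,13,7)
river: ρ → (7,15,-6)
river: ρ → (-6,9,13)
river: ρ → (13,17,-2)
river: ρ → (-2,19,4)
river: ρ → (4,13,-14)
river: ρ → (-14,15,3)
river: ρ → (3,15,-14)
river: ρ → (-14,13,4)
river: ρ → (4,19,-2)
river: ρ → (-2,17,13)
river: ρ → (13,9,-6)
river: ρ → (-6,15,7)
ρ-cycle length = 16 (tail of 2 descent steps not counted)

16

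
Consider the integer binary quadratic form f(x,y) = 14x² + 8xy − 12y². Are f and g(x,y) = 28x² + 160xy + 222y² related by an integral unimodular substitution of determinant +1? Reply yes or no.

D₁ = 736, D₂ = 736
river cycle of f (length 12): (-12, 16, 10), (10, 24, -4), (-4, 24, 10), (10, 16, -12), (-12, 8, 14), (14, 20, -6), (-6, 16, 20), (20, 24, -2), (-2, 24, 20), (20, 16, -6), … (2 more)
river cycle of g (length 12): (-6, 20, 14), (14, 8, -12), (-12, 16, 10), (10, 24, -4), (-4, 24, 10), (10, 16, -12), (-12, 8, 14), (14, 20, -6), (-6, 16, 20), (20, 24, -2), … (2 more)
cycles coincide ⇒ equivalent

yes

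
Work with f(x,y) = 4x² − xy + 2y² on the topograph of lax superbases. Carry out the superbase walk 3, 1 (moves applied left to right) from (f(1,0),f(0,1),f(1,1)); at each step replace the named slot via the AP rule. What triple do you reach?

start (4,2,5) = (f(1,0),f(0,1),f(1,1))
replace slot 3: 2·(4+2) − 5 = 7 → (4,2,7)
replace slot 1: 2·(2+7) − 4 = 14 → (14,2,7)

14,2,7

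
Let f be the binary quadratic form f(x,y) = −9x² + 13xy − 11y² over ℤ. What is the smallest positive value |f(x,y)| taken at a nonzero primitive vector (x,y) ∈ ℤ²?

translate: b→5 (≡-13 mod 18), so (9,-13,11)→(9,5,7)
flip: (9,5,7)→(7,-5,9)
reduced (well bottom): (7,-5,9) with a≤c, −a<b≤a
well minimum |f| = |-7| = 7 (negative-definite)

7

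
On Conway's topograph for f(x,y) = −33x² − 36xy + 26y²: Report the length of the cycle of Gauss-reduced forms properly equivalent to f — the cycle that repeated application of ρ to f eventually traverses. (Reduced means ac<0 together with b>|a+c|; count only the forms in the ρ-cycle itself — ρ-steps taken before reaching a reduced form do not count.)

D = 4728, ⌊√D⌋ = 68
descent: ρ → (26,36,-33)  [lands on river]
river: ρ → (-33,30,29)
river: ρ → (29,28,-34)
river: ρ → (-34,40,23)
river: ρ → (23,52,-22)
river: ρ → (-22,36,39)
river: ρ → (39,42,-19)
river: ρ → (-19,34,47)
river: ρ → (47,60,-6)
river: ρ → (-6,60,47)
river: ρ → (47,34,-19)
river: ρ → (-19,42,39)
river: ρ → (39,36,-22)
river: ρ → (-22,52,23)
river: ρ → (23,40,-34)
river: ρ → (-34,28,29)
river: ρ → (29,30,-33)
river: ρ → (-33,36,26)
river: ρ → (26,68,-1)
river: ρ → (-1,68,26)
ρ-cycle length = 20 (tail of 1 descent step not counted)

20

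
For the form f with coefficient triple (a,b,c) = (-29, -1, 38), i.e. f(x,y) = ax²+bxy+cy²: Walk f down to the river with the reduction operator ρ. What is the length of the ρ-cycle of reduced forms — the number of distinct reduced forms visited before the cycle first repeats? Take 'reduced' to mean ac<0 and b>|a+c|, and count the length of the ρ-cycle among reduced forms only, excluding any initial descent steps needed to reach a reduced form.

D = 4409, ⌊√D⌋ = 66
descent: ρ → (38,1,-29)
descent: ρ → (-29,57,10)  [lands on river]
river: ρ → (10,63,-11)
river: ρ → (-11,47,50)
river: ρ → (50,53,-8)
river: ρ → (-8,59,29)
river: ρ → (29,57,-10)
river: ρ → (-10,63,11)
river: ρ → (11,47,-50)
river: ρ → (-50,53,8)
river: ρ → (8,59,-29)
ρ-cycle length = 10 (tail of 2 descent steps not counted)

10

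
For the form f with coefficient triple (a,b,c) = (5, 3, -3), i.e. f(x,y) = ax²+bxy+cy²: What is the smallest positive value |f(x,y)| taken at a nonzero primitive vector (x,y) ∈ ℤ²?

river: ρ → (-3,3,5)
river: ρ → (5,7,-1)
river: ρ → (-1,7,5)
river: ρ → (5,3,-3)
closes: descent 0, river 4
min |a| on river = 1

1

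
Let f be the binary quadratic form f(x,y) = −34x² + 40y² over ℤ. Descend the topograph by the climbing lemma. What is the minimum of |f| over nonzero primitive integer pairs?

descent: ρ → (40,0,-34)
descent: ρ → (-34,68,6)  [lands on river]
river: ρ → (6,64,-56)
river: ρ → (-56,48,14)
river: ρ → (14,64,-24)
river: ρ → (-24,32,46)
river: ρ → (46,60,-10)
river: ρ → (-10,60,46)
river: ρ → (46,32,-24)
river: ρ → (-24,64,14)
river: ρ → (14,48,-56)
river: ρ → (-56,64,6)
river: ρ → (6,68,-34)
closes: descent 2, river 12
min |a| on river = 6

6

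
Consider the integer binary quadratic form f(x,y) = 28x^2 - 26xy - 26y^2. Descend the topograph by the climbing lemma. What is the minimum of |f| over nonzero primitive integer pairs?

descent: ρ → (-26,26,28)  [lands on river]
river: ρ → (28,30,-24)
river: ρ → (-24,18,34)
river: ρ → (34,50,-8)
river: ρ → (-8,46,46)
river: ρ → (46,46,-8)
river: ρ → (-8,50,34)
river: ρ → (34,18,-24)
river: ρ → (-24,30,28)
river: ρ → (28,26,-26)
closes: descent 1, river 10
min |a| on river = 8

8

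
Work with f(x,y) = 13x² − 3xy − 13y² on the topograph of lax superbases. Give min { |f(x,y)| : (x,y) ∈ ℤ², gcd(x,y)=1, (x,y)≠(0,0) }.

descent: ρ → (-13,3,13)  [lands on river]
river: ρ → (13,23,-3)
river: ρ → (-3,25,5)
river: ρ → (5,25,-3)
river: ρ → (-3,23,13)
river: ρ → (13,3,-13)
river: ρ → (-13,23,3)
river: ρ → (3,25,-5)
river: ρ → (-5,25,3)
river: ρ → (3,23,-13)
closes: descent 1, river 10
min |a| on river = 3

3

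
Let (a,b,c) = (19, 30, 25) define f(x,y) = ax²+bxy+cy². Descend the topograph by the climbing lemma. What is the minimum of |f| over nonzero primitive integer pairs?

translate: b→-8 (≡30 mod 38), so (19,30,25)→(19,-8,14)
flip: (19,-8,14)→(14,8,19)
reduced (well bottom): (14,8,19) with a≤c, −a<b≤a
well minimum = a = 14

14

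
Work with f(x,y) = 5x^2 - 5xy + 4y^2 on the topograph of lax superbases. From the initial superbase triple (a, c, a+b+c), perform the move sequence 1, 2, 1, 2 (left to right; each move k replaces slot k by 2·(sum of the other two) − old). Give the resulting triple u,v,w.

start (5,4,4) = (f(1,0),f(0,1),f(1,1))
replace slot 1: 2·(4+4) − 5 = 11 → (11,4,4)
replace slot 2: 2·(11+4) − 4 = 26 → (11,26,4)
replace slot 1: 2·(26+4) − 11 = 49 → (49,26,4)
replace slot 2: 2·(49+4) − 26 = 80 → (49,80,4)

49,80,4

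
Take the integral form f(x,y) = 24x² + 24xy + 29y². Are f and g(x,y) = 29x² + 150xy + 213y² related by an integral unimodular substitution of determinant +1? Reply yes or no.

D₁ = -2208, D₂ = -2208
f: reduced (well bottom): (24,24,29) with a≤c, −a<b≤a
g: translate: b→-24 (≡150 mod 58), so (29,150,213)→(29,-24,24)
g: flip: (29,-24,24)→(24,24,29)
g: reduced (well bottom): (24,24,29) with a≤c, −a<b≤a
reduced forms (24, 24, 29) vs (24, 24, 29) ⇒ equivalent

yes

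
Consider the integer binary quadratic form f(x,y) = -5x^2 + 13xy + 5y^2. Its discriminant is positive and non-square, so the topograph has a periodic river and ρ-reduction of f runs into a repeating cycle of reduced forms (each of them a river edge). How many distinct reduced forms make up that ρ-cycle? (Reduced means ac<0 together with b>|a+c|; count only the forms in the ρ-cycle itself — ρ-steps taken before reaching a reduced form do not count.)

D = 269, ⌊√D⌋ = 16
river: ρ → (5,7,-11)
river: ρ → (-11,15,1)
river: ρ → (1,15,-11)
river: ρ → (-11,7,5)
river: ρ → (5,13,-5)
river: ρ → (-5,7,11)
river: ρ → (11,15,-1)
river: ρ → (-1,15,11)
river: ρ → (11,7,-5)
river: ρ → (-5,13,5)
ρ-cycle length = 10 (tail of 0 descent steps not counted)

10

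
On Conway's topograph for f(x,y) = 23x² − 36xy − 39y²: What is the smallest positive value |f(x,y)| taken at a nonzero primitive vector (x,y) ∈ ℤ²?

descent: ρ → (-39,36,23)  [lands on river]
river: ρ → (23,56,-19)
river: ρ → (-19,58,20)
river: ρ → (20,62,-13)
river: ρ → (-13,68,5)
river: ρ → (5,62,-52)
river: ρ → (-52,42,15)
river: ρ → (15,48,-43)
river: ρ → (-43,38,20)
river: ρ → (20,42,-39)
closes: descent 1, river 10
min |a| on river = 5

5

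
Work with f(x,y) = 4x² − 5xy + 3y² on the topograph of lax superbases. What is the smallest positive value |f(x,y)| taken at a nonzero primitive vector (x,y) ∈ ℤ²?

translate: b→3 (≡-5 mod 8), so (4,-5,3)→(4,3,2)
flip: (4,3,2)→(2,-3,4)
translate: b→1 (≡-3 mod 4), so (2,-3,4)→(2,1,3)
reduced (well bottom): (2,1,3) with a≤c, −a<b≤a
well minimum = a = 2

2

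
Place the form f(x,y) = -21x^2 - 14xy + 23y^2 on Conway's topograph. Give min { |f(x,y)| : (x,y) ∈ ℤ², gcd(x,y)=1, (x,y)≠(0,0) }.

descent: ρ → (23,14,-21)  [lands on river]
river: ρ → (-21,28,16)
river: ρ → (16,36,-13)
river: ρ → (-13,42,7)
river: ρ → (7,42,-13)
river: ρ → (-13,36,16)
river: ρ → (16,28,-21)
river: ρ → (-21,14,23)
river: ρ → (23,32,-12)
river: ρ → (-12,40,11)
river: ρ → (11,26,-33)
river: ρ → (-33,40,4)
river: ρ → (4,40,-33)
river: ρ → (-33,26,11)
river: ρ → (11,40,-12)
river: ρ → (-12,32,23)
closes: descent 1, river 16
min |a| on river = 4

4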